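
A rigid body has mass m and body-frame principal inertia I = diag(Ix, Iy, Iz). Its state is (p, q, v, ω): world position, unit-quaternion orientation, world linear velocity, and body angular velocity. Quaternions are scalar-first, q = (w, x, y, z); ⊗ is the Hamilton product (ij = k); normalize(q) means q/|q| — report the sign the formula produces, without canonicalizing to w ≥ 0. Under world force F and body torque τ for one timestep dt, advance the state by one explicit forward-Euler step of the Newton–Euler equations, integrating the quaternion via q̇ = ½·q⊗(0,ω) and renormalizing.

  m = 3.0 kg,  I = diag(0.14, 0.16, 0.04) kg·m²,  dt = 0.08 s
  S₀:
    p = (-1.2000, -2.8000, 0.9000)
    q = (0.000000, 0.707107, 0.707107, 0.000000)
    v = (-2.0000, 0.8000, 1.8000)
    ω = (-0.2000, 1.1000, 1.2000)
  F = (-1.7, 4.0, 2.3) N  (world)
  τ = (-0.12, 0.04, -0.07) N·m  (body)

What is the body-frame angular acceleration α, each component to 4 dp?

ω×(Iω) gyroscopic = (-0.1584, -0.0240, -0.0044)
α = I⁻¹(τ − ω×Iω) = (0.2743, 0.4000, -1.6400)

α = (0.2743, 0.4000, -1.6400)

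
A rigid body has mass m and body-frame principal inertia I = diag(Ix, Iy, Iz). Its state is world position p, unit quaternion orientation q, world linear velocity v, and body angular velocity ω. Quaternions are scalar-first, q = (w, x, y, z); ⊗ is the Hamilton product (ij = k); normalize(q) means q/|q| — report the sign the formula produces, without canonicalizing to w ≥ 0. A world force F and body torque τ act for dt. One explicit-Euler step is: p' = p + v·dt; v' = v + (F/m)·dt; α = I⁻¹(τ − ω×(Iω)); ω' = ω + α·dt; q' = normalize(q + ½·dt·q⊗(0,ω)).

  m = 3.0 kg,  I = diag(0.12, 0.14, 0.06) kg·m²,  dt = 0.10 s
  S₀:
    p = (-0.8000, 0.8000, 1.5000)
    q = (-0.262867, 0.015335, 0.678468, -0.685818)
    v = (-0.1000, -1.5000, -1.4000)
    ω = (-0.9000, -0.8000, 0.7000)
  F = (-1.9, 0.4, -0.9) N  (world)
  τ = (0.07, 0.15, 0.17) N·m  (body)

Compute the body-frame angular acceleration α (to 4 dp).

precession coupling ω×(Iω) = (0.0448, -0.0378, 0.0144)
(τ − ω×Iω)/I = (0.2100, 1.3414, 2.5933)

α = (0.2100, 1.3414, 2.5933)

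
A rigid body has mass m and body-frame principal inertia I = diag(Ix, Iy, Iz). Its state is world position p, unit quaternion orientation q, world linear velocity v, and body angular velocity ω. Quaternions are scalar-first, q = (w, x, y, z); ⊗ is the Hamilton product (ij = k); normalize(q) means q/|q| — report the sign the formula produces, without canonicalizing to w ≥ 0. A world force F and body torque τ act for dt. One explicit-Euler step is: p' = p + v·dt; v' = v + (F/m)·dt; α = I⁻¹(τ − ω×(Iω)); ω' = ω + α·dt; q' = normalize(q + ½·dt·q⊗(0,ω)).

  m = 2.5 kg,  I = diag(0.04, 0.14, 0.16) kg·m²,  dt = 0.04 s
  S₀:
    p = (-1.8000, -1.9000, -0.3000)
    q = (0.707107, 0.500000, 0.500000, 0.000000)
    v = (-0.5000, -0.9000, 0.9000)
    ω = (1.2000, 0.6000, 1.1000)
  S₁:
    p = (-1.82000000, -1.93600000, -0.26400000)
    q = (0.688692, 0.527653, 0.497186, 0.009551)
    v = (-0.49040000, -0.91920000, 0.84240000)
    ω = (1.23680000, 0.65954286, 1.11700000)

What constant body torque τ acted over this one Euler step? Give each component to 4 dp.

Δω = ω₁−ω₀ = (0.03680000, 0.05954286, 0.01700000)
precession coupling = (0.0132, -0.1584, 0.0720)
τ = I·(Δω/dt) + ω₀×(Iω₀) = (0.0500, 0.0500, 0.1400)

τ = (0.0500, 0.0500, 0.1400)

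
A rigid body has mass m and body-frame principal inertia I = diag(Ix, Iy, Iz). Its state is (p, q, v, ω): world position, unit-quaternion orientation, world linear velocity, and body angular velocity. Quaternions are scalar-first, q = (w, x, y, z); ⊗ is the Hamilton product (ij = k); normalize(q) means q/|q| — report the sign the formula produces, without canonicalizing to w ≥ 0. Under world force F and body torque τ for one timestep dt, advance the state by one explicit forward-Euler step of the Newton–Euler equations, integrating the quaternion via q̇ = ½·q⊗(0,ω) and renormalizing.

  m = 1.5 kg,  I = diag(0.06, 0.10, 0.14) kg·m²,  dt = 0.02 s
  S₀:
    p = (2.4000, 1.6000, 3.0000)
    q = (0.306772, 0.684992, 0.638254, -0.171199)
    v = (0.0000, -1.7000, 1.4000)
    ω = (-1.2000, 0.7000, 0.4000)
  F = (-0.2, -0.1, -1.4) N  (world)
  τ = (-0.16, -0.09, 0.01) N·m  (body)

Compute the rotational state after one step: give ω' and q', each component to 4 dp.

ω' = (-1.2571, 0.6743, 0.4062)
q' = (0.3112, 0.6850, 0.6396, -0.1575)

(τ − ω×Iω)/I = (-2.8533, -1.2840, 0.3114)
new body rate ω' = (-1.2571, 0.6743, 0.4062)
2q̇ = q⊗(0,ω) = (0.4436922, 0.0070145, 0.1461824, 1.3681080)
updated quaternion q' = (0.3112, 0.6850, 0.6396, -0.1575)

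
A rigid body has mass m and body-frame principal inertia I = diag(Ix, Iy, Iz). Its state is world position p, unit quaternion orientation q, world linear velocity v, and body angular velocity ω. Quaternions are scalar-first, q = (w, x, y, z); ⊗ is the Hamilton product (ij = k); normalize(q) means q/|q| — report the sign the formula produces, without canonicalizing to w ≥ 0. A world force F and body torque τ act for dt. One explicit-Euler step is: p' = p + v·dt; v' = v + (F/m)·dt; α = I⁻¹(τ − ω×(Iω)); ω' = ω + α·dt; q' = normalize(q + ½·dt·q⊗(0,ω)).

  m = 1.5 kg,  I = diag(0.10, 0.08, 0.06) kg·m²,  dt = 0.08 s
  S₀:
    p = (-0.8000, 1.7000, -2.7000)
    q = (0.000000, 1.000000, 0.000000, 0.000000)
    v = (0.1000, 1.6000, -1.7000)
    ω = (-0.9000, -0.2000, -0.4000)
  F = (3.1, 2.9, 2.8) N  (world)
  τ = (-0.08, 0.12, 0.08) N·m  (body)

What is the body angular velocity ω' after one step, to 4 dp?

gyro term ω×Iω = (-0.0016, 0.0144, -0.0036)
(τ − ω×Iω)/I = (-0.7840, 1.3200, 1.3933)
ω' = ω + α·dt = (-0.9627, -0.0944, -0.2885)

ω' = (-0.9627, -0.0944, -0.2885)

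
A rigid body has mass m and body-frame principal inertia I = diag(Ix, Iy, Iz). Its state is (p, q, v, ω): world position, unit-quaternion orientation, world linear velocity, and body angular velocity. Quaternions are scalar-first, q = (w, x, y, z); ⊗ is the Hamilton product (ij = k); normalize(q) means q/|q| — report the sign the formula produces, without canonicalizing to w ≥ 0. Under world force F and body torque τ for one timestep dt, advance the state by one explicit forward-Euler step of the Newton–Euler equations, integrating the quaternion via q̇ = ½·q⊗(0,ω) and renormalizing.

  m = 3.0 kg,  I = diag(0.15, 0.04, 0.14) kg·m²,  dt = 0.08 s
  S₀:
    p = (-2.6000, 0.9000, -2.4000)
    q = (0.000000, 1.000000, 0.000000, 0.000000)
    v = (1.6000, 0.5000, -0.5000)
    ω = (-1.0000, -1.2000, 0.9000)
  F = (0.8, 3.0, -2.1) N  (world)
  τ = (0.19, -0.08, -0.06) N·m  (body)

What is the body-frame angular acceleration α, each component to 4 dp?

α = (1.9867, -1.7750, 0.5143)

precession coupling ω×(Iω) = (-0.1080, -0.0090, -0.1320)
α = I⁻¹(τ − ω×Iω) = (1.9867, -1.7750, 0.5143)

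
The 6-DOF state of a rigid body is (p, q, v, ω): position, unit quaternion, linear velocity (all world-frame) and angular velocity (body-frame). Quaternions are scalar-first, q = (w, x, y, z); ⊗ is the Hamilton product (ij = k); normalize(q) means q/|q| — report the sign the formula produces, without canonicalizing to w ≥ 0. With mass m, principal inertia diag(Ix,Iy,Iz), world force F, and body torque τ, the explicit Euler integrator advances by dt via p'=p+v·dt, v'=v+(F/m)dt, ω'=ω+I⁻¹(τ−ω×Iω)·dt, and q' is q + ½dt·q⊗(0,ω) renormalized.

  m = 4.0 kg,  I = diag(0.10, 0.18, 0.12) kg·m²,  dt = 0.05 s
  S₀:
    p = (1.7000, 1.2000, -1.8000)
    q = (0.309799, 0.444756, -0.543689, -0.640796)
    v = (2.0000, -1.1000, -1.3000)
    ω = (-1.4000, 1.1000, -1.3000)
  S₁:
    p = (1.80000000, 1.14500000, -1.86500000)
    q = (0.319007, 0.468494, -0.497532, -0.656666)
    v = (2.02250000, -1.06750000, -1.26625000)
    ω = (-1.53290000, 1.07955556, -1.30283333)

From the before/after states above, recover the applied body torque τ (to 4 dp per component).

τ = (-0.1800, -0.1100, -0.1300)

rate change Δω = (-0.13290000, -0.02044444, -0.00283333)
gyro term ω₀×Iω₀ = (0.0858, -0.0364, -0.1232)
applied torque τ = (-0.1800, -0.1100, -0.1300)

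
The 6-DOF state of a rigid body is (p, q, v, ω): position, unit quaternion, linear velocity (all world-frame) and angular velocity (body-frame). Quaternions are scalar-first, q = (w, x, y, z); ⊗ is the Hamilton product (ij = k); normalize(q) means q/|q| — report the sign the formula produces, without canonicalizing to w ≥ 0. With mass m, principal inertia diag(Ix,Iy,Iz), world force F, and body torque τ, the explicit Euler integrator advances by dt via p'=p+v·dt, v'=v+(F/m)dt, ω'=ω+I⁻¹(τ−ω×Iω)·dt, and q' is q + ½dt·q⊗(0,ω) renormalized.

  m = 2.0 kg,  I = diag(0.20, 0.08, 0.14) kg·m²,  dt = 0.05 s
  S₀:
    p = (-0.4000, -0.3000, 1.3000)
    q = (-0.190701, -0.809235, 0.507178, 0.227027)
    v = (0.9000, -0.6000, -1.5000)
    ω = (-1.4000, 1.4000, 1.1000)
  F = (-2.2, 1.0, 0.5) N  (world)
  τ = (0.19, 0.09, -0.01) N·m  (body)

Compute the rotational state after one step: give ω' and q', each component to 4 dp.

precession coupling ω×(Iω) = (0.0924, -0.0924, 0.2352)
α = I⁻¹(τ − ω×Iω) = (0.4880, 2.2800, -1.7514)
ω + α·dt = (-1.3756, 1.5140, 1.0124)
Hamilton product q⊗(0,ω) = (-2.0927079, 0.5070394, 0.3053393, -0.6326509)
updated quaternion q' = (-0.2426, -0.7953, 0.5140, 0.2109)

ω' = (-1.3756, 1.5140, 1.0124)
q' = (-0.2426, -0.7953, 0.5140, 0.2109)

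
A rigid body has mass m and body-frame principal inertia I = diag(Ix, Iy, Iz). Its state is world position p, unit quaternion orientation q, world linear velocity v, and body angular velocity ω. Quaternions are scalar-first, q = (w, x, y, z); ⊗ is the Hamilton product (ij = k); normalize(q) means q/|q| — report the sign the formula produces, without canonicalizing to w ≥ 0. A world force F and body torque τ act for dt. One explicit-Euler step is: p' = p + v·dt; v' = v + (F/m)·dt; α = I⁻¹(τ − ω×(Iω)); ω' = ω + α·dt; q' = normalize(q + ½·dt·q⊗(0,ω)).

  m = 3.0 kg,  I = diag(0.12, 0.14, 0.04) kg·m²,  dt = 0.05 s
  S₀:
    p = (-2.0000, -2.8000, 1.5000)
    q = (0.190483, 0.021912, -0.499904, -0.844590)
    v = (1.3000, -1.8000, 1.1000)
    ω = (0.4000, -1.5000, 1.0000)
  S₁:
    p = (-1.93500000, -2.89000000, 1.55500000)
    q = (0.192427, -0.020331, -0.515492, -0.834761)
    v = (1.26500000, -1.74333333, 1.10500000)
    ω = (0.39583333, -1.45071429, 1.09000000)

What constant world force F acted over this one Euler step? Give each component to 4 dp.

v₁ − v₀ = (-0.03500000, 0.05666667, 0.00500000)
F = m·Δv/dt = (-2.1000, 3.4000, 0.3000)

F = (-2.1000, 3.4000, 0.3000)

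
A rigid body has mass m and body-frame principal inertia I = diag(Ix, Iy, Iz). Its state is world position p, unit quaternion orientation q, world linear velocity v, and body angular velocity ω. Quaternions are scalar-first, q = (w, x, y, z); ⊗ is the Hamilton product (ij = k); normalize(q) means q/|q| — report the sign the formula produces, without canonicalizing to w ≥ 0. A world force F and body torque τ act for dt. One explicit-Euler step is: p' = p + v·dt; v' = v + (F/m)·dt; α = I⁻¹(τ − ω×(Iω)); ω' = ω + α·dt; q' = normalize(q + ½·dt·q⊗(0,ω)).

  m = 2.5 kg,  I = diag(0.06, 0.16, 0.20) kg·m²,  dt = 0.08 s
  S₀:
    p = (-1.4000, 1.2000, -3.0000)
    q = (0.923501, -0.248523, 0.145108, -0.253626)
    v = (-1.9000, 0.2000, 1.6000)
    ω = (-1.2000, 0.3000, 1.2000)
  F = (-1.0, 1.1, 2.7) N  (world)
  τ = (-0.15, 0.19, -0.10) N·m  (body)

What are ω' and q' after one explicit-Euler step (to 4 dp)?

ω' = (-1.4192, 0.2942, 1.1744)
q' = (0.9198, -0.2822, 0.1799, -0.2048)

precession coupling ω×(Iω) = (0.0144, 0.2016, -0.0360)
(τ − ω×Iω)/I = (-2.7400, -0.0725, -0.3200)
ω' = ω + α·dt = (-1.4192, 0.2942, 1.1744)
2q̇ = q⊗(0,ω) = (-0.0374088, -0.8579838, 0.8796291, 1.2077739)
q' = normalize(q + ½dt·q⊗(0,ω)) = (0.9198, -0.2822, 0.1799, -0.2048)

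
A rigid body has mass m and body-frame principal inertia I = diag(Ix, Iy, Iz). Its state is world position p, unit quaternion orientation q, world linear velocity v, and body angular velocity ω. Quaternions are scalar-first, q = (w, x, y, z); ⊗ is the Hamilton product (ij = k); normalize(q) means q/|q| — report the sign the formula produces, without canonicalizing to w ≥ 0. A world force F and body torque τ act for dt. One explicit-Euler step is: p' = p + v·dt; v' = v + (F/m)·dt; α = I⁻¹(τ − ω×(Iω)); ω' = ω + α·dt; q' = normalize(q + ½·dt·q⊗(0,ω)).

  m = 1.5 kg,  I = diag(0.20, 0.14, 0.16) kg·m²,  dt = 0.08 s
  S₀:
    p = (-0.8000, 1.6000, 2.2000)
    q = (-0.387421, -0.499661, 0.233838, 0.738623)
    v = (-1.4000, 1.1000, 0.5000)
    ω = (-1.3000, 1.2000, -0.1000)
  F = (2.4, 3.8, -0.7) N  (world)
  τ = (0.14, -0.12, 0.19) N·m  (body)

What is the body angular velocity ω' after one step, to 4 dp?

angular accel α = (0.7120, -0.8943, 0.6025)
ω' = ω + α·dt = (-1.2430, 1.1285, -0.0518)

ω' = (-1.2430, 1.1285, -0.0518)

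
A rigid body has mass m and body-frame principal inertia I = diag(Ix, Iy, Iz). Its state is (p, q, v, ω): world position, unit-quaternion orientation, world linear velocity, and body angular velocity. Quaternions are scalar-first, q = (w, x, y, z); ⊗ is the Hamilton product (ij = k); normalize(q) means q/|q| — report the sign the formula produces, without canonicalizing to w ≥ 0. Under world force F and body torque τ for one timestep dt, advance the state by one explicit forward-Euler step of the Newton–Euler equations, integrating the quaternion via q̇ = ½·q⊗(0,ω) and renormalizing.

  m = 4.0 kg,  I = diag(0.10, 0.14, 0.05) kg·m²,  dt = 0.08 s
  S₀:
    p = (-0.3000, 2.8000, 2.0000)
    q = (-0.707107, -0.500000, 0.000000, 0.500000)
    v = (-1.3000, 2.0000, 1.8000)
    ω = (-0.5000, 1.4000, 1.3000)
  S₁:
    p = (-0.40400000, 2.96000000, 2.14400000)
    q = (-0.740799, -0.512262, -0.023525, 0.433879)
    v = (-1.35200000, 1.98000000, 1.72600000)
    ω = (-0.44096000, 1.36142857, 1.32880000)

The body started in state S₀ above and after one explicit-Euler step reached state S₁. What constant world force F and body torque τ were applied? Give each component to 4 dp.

F = (-2.6000, -1.0000, -3.7000)
τ = (-0.0900, -0.1000, -0.0100)

velocity change Δv = (-0.05200000, -0.02000000, -0.07400000)
F = m·Δv/dt = (-2.6000, -1.0000, -3.7000)
Δω = ω₁−ω₀ = (0.05904000, -0.03857143, 0.02880000)
I·α + gyro = (-0.0900, -0.1000, -0.0100)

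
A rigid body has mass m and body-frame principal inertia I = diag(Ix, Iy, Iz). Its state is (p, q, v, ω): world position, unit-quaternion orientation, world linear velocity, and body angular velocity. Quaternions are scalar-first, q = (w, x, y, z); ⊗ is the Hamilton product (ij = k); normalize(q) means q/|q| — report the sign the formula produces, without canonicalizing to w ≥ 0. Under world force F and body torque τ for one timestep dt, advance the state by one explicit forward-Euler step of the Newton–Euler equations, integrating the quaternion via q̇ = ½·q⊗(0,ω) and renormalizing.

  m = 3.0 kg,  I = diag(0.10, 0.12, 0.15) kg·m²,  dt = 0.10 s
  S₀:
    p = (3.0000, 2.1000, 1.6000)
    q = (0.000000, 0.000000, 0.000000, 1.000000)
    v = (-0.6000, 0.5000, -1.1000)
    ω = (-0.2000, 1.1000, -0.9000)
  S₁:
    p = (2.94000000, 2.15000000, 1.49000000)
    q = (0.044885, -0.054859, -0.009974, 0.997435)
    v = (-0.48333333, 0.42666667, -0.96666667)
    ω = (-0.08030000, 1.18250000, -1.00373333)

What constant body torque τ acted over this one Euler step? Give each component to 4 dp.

rate change Δω = (0.11970000, 0.08250000, -0.10373333)
applied torque τ = (0.0900, 0.0900, -0.1600)

τ = (0.0900, 0.0900, -0.1600)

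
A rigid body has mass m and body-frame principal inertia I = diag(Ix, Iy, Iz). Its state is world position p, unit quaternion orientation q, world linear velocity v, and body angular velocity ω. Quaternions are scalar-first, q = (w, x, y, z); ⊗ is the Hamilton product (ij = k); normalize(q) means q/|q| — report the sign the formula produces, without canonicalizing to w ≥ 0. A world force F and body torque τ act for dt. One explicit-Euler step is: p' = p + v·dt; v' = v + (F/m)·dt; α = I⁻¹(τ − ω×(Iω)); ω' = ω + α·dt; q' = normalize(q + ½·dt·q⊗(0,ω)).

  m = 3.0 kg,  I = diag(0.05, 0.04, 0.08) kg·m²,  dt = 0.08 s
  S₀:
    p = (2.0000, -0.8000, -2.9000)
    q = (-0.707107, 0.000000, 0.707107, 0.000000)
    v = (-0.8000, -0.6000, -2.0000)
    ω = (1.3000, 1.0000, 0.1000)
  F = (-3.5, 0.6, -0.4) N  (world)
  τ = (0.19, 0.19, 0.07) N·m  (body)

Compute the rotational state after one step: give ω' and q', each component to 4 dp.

ω' = (1.5976, 1.3878, 0.1830)
q' = (-0.7338, -0.0339, 0.6774, -0.0395)

precession coupling ω×(Iω) = (0.0040, -0.0039, -0.0130)
(τ − ω×Iω)/I = (3.7200, 4.8475, 1.0375)
ω + α·dt = (1.5976, 1.3878, 0.1830)
Hamilton product q⊗(0,ω) = (-0.7071070, -0.8485284, -0.7071070, -0.9899498)
updated quaternion q' = (-0.7338, -0.0339, 0.6774, -0.0395)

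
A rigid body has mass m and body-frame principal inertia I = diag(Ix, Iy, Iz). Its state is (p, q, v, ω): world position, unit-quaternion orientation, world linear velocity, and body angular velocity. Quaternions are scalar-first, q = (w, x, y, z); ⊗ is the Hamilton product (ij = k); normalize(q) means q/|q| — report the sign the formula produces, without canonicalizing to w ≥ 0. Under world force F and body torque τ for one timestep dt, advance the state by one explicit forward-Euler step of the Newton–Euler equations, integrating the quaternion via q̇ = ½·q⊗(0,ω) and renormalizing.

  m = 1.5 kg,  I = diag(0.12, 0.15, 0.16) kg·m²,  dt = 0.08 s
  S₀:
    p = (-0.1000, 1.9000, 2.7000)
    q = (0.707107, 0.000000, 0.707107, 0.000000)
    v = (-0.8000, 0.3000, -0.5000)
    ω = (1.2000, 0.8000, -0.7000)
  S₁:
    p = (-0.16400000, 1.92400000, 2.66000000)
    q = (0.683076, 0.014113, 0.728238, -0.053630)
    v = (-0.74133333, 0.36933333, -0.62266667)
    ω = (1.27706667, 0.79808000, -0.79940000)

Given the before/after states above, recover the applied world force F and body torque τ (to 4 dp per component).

Δv = v₁−v₀ = (0.05866667, 0.06933333, -0.12266667)
F = m·Δv/dt = (1.1000, 1.3000, -2.3000)
Δω = ω₁−ω₀ = (0.07706667, -0.00192000, -0.09940000)
precession coupling = (-0.0056, 0.0336, 0.0288)
I·α + gyro = (0.1100, 0.0300, -0.1700)

F = (1.1000, 1.3000, -2.3000)
τ = (0.1100, 0.0300, -0.1700)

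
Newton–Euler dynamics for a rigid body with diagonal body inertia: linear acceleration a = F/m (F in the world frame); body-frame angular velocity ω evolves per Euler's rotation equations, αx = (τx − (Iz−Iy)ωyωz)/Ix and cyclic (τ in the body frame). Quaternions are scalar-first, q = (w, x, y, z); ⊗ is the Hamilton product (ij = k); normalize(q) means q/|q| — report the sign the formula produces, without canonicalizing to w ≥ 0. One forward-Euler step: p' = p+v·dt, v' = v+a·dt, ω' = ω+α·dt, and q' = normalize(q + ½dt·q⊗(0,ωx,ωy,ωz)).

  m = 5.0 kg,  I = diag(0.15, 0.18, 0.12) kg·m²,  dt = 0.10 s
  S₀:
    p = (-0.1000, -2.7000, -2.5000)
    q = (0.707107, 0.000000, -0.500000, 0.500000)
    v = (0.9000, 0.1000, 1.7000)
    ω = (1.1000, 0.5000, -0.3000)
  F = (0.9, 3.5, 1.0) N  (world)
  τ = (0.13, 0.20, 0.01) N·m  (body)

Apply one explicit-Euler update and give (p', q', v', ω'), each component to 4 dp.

linear accel F/m = (0.1800, 0.7000, 0.2000)
new position p' = (-0.0100, -2.6900, -2.3300)
new velocity v' = (0.9180, 0.1700, 1.7200)
gyro term ω×Iω = (0.0090, -0.0099, 0.0165)
α = I⁻¹(τ − ω×Iω) = (0.8067, 1.1661, -0.0542)
ω' = ω + α·dt = (1.1807, 0.6166, -0.3054)
q⊗(0,ω) = (0.4000000, 0.6778177, 0.9035535, 0.3378679)
q' = normalize(q + ½dt·q⊗(0,ω)) = (0.7257, 0.0338, -0.4539, 0.5159)

p' = (-0.0100, -2.6900, -2.3300)
q' = (0.7257, 0.0338, -0.4539, 0.5159)
v' = (0.9180, 0.1700, 1.7200)
ω' = (1.1807, 0.6166, -0.3054)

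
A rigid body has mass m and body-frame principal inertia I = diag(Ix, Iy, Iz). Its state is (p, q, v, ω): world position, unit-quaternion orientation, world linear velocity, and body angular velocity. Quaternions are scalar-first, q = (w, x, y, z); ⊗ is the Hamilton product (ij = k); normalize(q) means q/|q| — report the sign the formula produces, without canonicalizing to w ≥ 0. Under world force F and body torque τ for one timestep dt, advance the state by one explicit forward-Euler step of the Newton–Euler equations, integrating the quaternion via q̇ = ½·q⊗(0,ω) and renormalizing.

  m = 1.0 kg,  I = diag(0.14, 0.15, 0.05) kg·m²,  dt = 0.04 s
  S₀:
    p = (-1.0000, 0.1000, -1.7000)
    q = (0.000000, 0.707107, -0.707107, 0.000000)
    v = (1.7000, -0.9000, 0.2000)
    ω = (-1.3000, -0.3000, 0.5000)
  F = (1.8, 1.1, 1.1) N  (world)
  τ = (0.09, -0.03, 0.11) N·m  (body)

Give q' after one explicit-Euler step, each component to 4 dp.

q' = (0.0141, 0.6998, -0.7139, -0.0226)

Hamilton product q⊗(0,ω) = (0.7071070, -0.3535535, -0.3535535, -1.1313712)
updated quaternion q' = (0.0141, 0.6998, -0.7139, -0.0226)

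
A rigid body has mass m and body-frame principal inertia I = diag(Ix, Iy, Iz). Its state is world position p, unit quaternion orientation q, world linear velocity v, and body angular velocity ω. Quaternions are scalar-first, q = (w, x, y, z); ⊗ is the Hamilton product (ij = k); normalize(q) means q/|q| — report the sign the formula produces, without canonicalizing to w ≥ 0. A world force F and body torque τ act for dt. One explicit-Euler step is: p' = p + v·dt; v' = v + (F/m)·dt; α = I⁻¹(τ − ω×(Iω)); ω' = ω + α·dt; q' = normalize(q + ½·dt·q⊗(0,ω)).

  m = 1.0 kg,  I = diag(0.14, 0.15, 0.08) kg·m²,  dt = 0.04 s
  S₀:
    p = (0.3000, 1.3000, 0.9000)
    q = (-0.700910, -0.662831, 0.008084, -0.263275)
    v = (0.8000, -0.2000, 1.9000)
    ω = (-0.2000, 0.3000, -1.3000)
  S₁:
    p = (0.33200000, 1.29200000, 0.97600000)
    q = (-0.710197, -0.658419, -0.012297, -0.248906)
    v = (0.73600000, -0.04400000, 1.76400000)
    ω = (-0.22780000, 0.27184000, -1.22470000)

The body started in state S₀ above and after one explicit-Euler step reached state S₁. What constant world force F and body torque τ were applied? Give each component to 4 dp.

F = (-1.6000, 3.9000, -3.4000)
τ = (-0.0700, -0.0900, 0.1500)

Δω = ω₁−ω₀ = (-0.02780000, -0.02816000, 0.07530000)
gyro term ω₀×Iω₀ = (0.0273, 0.0156, -0.0006)
I·α + gyro = (-0.0700, -0.0900, 0.1500)
Δv = v₁−v₀ = (-0.06400000, 0.15600000, -0.13600000)
F = m·Δv/dt = (-1.6000, 3.9000, -3.4000)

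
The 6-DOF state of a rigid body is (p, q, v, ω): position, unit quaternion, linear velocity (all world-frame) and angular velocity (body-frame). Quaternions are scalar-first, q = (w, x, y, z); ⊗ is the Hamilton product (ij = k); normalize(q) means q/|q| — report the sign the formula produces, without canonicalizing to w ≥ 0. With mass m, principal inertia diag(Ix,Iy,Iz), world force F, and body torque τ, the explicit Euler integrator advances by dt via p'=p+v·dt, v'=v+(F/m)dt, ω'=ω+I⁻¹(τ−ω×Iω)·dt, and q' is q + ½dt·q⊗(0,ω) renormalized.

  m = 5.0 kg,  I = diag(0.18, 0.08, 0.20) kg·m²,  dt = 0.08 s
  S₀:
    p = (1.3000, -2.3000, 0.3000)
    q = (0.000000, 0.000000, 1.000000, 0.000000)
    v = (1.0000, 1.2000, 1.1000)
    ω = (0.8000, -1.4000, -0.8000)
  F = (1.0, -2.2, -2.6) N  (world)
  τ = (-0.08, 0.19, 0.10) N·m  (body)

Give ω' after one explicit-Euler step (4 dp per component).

precession coupling ω×(Iω) = (0.1344, 0.0128, 0.1120)
α = I⁻¹(τ − ω×Iω) = (-1.1911, 2.2150, -0.0600)
ω + α·dt = (0.7047, -1.2228, -0.8048)

ω' = (0.7047, -1.2228, -0.8048)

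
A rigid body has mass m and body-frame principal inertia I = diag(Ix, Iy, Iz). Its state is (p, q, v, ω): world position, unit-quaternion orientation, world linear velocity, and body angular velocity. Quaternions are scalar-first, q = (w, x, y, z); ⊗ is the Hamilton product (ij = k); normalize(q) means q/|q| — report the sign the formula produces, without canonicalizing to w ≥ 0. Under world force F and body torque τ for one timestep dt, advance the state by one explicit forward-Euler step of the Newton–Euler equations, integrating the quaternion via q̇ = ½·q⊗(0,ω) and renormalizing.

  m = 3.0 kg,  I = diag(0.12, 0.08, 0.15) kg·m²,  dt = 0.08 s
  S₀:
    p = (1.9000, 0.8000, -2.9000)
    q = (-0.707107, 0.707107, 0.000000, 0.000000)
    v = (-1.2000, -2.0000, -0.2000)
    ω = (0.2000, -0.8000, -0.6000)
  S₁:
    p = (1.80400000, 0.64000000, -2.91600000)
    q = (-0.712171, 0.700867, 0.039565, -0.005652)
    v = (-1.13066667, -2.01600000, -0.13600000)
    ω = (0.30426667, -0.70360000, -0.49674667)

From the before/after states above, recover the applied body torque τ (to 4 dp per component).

τ = (0.1900, 0.1000, 0.2000)

Δω = ω₁−ω₀ = (0.10426667, 0.09640000, 0.10325333)
I·α + gyro = (0.1900, 0.1000, 0.2000)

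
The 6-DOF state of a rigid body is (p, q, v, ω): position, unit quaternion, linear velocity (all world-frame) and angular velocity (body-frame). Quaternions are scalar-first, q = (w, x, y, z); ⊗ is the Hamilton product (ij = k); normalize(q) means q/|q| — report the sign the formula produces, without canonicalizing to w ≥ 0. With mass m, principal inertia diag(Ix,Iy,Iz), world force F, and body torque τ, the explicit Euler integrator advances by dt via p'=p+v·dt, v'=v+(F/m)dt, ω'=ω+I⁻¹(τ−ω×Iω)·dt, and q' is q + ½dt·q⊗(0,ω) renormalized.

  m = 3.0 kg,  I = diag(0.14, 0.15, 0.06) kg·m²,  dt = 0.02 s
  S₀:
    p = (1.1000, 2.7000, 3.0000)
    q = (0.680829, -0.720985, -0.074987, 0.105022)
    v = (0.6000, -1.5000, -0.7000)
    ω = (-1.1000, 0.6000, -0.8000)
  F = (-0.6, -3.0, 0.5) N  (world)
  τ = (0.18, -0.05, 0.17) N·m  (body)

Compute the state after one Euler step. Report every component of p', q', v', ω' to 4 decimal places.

p' = (1.1120, 2.6700, 2.9860)
q' = (0.6741, -0.7284, -0.0778, 0.0944)
v' = (0.5960, -1.5200, -0.6967)
ω' = (-1.0805, 0.5839, -0.7411)

new position p' = (1.1120, 2.6700, 2.9860)
new velocity v' = (0.5960, -1.5200, -0.6967)
ω×(Iω) gyroscopic = (0.0432, 0.0704, -0.0066)
α = I⁻¹(τ − ω×Iω) = (0.9771, -0.8027, 2.9433)
new body rate ω' = (-1.0805, 0.5839, -0.7411)
2q̇ = q⊗(0,ω) = (-0.6640737, -0.7519355, -0.2838148, -1.0597399)
updated quaternion q' = (0.6741, -0.7284, -0.0778, 0.0944)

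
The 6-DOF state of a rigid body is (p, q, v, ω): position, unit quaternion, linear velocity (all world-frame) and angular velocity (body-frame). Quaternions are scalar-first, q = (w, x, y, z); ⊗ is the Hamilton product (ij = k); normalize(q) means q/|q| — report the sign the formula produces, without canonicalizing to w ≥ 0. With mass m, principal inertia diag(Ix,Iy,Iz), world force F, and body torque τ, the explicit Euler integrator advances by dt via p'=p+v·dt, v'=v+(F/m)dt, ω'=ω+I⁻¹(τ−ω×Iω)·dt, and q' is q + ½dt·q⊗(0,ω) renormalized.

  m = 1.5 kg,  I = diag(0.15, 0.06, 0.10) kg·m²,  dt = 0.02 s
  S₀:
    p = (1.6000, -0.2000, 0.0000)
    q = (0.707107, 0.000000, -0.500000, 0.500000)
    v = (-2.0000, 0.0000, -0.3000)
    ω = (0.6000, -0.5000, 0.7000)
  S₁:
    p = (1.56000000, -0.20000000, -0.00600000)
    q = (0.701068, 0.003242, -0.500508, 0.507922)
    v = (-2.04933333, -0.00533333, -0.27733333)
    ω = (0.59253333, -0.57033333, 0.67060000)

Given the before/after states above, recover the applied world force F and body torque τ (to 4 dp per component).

F = (-3.7000, -0.4000, 1.7000)
τ = (-0.0700, -0.1900, -0.1200)

v₁ − v₀ = (-0.04933333, -0.00533333, 0.02266667)
applied force F = (-3.7000, -0.4000, 1.7000)
Δω = ω₁−ω₀ = (-0.00746667, -0.07033333, -0.02940000)
ω₀×(Iω₀) = (-0.0140, 0.0210, 0.0270)
applied torque τ = (-0.0700, -0.1900, -0.1200)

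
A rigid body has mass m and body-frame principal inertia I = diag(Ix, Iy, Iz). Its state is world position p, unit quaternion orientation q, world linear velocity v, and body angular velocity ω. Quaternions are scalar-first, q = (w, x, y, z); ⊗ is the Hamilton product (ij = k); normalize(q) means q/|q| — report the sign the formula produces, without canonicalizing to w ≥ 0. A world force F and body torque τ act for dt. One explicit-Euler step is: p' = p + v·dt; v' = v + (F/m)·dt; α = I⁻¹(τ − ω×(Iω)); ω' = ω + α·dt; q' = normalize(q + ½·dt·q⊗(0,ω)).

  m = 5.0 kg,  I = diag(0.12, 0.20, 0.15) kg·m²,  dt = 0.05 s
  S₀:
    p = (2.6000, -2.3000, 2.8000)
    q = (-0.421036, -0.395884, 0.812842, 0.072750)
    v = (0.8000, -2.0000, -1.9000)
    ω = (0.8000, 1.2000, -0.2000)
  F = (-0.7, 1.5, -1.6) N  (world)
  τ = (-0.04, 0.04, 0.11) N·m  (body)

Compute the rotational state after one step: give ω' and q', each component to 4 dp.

ω' = (0.7783, 1.2088, -0.1889)
q' = (-0.4369, -0.4103, 0.7992, 0.0467)

angular accel α = (-0.4333, 0.1760, 0.2213)
ω' = ω + α·dt = (0.7783, 1.2088, -0.1889)
2q̇ = q⊗(0,ω) = (-0.6441532, -0.5866972, -0.5262200, -1.0411272)
q + ½dt·q⊗(0,ω), renormalized = (-0.4369, -0.4103, 0.7992, 0.0467)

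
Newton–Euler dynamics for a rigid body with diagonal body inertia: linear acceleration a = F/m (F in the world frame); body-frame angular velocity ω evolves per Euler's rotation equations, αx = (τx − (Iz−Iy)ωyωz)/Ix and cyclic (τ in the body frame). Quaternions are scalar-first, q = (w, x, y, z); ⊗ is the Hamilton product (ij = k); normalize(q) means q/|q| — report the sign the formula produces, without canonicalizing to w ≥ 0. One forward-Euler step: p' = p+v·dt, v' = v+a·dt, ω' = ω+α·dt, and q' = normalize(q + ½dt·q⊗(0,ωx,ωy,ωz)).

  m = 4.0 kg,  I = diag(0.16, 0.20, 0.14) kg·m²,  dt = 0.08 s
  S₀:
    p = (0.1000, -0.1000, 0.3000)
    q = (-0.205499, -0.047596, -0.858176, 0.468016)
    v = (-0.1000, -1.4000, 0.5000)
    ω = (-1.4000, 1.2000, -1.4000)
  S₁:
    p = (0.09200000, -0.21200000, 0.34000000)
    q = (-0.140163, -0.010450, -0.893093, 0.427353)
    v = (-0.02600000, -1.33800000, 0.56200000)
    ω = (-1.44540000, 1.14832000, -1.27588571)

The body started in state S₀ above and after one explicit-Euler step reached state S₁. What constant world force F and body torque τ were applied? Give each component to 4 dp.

velocity change Δv = (0.07400000, 0.06200000, 0.06200000)
applied force F = (3.7000, 3.1000, 3.1000)
rate change Δω = (-0.04540000, -0.05168000, 0.12411429)
precession coupling = (0.1008, 0.0392, -0.0672)
I·α + gyro = (0.0100, -0.0900, 0.1500)

F = (3.7000, 3.1000, 3.1000)
τ = (0.0100, -0.0900, 0.1500)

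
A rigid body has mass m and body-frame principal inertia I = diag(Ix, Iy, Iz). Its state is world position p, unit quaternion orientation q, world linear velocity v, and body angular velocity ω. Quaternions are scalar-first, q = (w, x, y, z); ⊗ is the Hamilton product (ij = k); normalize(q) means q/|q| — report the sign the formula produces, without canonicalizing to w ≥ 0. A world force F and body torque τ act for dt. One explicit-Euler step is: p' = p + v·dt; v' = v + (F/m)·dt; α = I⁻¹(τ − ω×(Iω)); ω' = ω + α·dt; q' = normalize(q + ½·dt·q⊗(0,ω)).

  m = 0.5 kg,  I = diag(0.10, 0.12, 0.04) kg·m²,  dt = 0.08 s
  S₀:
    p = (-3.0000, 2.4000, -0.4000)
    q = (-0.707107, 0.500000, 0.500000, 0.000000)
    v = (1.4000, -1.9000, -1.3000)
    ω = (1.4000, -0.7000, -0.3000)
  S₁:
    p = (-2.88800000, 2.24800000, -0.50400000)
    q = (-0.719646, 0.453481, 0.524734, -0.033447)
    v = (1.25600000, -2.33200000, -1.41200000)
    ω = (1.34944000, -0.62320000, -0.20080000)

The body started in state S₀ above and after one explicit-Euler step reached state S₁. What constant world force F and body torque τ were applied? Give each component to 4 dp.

Δv = v₁−v₀ = (-0.14400000, -0.43200000, -0.11200000)
F = m·Δv/dt = (-0.9000, -2.7000, -0.7000)
ω₁ − ω₀ = (-0.05056000, 0.07680000, 0.09920000)
ω₀×(Iω₀) = (-0.0168, -0.0252, -0.0196)
applied torque τ = (-0.0800, 0.0900, 0.0300)

F = (-0.9000, -2.7000, -0.7000)
τ = (-0.0800, 0.0900, 0.0300)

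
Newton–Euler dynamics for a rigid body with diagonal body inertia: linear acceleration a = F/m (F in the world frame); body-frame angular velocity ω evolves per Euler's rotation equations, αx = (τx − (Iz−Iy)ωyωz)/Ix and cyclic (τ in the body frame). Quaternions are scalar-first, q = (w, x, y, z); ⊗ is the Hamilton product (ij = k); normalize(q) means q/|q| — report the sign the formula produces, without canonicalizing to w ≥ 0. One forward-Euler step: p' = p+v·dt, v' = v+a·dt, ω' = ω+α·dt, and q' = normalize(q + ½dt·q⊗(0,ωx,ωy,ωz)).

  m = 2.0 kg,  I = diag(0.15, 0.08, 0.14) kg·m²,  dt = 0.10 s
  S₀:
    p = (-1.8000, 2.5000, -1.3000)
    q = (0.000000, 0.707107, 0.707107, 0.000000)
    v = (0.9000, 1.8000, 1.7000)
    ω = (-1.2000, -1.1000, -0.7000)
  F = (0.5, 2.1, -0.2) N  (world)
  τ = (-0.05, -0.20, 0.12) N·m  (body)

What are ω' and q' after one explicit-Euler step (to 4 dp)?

ω' = (-1.2641, -1.3605, -0.5483)
q' = (0.0810, 0.6797, 0.7290, 0.0035)

ω×(Iω) gyroscopic = (0.0462, 0.0084, -0.0924)
α = I⁻¹(τ − ω×Iω) = (-0.6413, -2.6050, 1.5171)
ω' = ω + α·dt = (-1.2641, -1.3605, -0.5483)
2q̇ = q⊗(0,ω) = (1.6263461, -0.4949749, 0.4949749, 0.0707107)
q' = normalize(q + ½dt·q⊗(0,ω)) = (0.0810, 0.6797, 0.7290, 0.0035)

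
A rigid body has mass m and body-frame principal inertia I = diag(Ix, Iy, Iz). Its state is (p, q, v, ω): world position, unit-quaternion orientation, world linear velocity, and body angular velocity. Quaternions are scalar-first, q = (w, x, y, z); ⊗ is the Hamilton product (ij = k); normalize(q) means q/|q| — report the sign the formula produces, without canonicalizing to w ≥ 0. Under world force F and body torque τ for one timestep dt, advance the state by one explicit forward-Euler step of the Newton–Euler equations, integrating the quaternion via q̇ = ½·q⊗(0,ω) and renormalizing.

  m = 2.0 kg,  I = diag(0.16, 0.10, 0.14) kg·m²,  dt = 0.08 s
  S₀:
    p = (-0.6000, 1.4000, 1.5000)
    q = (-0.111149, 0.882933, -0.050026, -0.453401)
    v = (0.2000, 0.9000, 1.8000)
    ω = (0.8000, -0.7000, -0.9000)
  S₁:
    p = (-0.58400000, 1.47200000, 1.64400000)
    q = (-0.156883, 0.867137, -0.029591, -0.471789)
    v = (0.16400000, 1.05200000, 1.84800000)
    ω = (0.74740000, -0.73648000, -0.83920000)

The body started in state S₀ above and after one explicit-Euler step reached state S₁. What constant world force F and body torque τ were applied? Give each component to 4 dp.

velocity change Δv = (-0.03600000, 0.15200000, 0.04800000)
m·(v₁−v₀)/dt = (-0.9000, 3.8000, 1.2000)
rate change Δω = (-0.05260000, -0.03648000, 0.06080000)
ω₀×(Iω₀) = (0.0252, -0.0144, 0.0336)
I·α + gyro = (-0.0800, -0.0600, 0.1400)

F = (-0.9000, 3.8000, 1.2000)
τ = (-0.0800, -0.0600, 0.1400)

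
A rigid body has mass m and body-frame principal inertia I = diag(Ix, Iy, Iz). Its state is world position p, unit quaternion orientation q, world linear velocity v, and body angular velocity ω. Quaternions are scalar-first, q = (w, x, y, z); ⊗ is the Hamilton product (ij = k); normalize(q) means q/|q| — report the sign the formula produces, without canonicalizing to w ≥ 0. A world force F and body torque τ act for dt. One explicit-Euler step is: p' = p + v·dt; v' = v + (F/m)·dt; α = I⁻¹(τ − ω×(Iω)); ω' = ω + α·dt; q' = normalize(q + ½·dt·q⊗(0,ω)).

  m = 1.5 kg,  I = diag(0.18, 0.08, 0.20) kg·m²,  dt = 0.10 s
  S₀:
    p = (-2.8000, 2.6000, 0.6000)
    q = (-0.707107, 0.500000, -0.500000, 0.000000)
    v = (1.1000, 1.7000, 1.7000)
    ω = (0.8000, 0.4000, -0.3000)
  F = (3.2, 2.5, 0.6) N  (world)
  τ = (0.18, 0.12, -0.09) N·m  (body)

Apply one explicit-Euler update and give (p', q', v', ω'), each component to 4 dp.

p' = (-2.6900, 2.7700, 0.7700)
q' = (-0.7163, 0.4787, -0.5061, 0.0406)
v' = (1.3133, 1.8667, 1.7400)
ω' = (0.9080, 0.5440, -0.3290)

angular accel α = (1.0800, 1.4400, -0.2900)
ω' = ω + α·dt = (0.9080, 0.5440, -0.3290)
q⊗(0,ω) = (-0.2000000, -0.4156856, -0.1328428, 0.8121321)
q + ½dt·q⊗(0,ω), renormalized = (-0.7163, 0.4787, -0.5061, 0.0406)
p' = p + v·dt = (-2.6900, 2.7700, 0.7700)
v' = v + a·dt = (1.3133, 1.8667, 1.7400)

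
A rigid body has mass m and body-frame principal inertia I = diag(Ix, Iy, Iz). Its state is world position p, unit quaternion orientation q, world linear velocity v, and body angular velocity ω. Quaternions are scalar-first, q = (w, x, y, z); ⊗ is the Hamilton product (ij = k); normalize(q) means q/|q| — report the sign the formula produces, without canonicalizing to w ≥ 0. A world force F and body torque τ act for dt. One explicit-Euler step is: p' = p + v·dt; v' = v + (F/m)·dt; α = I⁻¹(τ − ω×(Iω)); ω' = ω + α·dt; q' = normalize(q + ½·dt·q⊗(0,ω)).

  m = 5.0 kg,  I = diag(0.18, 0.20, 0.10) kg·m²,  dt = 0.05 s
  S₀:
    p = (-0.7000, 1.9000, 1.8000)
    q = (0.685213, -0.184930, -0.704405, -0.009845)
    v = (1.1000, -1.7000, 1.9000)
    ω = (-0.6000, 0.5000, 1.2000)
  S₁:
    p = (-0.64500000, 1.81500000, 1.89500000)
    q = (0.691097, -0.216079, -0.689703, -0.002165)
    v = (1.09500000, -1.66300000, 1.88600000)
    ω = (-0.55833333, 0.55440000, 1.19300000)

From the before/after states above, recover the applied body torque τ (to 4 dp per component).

τ = (0.0900, 0.1600, -0.0200)

Δω = ω₁−ω₀ = (0.04166667, 0.05440000, -0.00700000)
ω₀×(Iω₀) = (-0.0600, -0.0576, -0.0060)
applied torque τ = (0.0900, 0.1600, -0.0200)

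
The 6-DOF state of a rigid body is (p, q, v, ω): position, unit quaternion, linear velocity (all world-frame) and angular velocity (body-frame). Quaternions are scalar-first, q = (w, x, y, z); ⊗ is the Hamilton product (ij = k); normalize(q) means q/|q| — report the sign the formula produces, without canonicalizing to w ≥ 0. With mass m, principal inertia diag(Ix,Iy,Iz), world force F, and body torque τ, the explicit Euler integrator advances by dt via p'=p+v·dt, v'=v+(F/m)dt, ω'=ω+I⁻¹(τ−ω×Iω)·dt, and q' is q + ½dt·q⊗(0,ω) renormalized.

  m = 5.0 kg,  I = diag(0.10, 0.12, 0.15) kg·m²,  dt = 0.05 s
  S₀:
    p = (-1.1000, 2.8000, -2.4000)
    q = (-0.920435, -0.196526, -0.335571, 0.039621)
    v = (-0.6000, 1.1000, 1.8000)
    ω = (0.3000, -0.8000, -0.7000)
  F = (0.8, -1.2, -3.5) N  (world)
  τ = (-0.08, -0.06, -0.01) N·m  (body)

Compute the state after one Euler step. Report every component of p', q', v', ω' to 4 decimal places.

p' = p + v·dt = (-1.1300, 2.8550, -2.3100)
new velocity v' = (-0.5920, 1.0880, 1.7650)
α = I⁻¹(τ − ω×Iω) = (-0.9680, -0.5875, -0.0347)
ω' = ω + α·dt = (0.2516, -0.8294, -0.7017)
q⊗(0,ω) = (-0.1817643, -0.0095340, 0.6106661, 0.9021966)
q + ½dt·q⊗(0,ω), renormalized = (-0.9246, -0.1967, -0.3202, 0.0622)

p' = (-1.1300, 2.8550, -2.3100)
q' = (-0.9246, -0.1967, -0.3202, 0.0622)
v' = (-0.5920, 1.0880, 1.7650)
ω' = (0.2516, -0.8294, -0.7017)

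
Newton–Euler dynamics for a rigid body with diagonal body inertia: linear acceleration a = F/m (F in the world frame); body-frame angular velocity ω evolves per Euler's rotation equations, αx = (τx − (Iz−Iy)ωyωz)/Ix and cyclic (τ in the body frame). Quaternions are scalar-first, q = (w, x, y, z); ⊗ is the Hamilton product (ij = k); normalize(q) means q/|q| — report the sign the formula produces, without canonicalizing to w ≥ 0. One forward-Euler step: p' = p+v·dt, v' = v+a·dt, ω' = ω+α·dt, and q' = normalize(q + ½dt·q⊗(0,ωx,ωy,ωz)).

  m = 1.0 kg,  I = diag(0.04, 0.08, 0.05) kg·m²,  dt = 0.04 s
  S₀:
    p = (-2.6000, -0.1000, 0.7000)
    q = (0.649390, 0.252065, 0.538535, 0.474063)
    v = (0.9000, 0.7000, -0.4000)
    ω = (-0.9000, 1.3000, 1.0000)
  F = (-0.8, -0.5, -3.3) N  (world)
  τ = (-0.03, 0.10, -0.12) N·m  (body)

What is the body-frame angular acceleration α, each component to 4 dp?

α = (0.2250, 1.1375, -1.4640)

precession coupling ω×(Iω) = (-0.0390, 0.0090, -0.0468)
(τ − ω×Iω)/I = (0.2250, 1.1375, -1.4640)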